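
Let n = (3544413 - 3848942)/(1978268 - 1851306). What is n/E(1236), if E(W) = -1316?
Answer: 10501/5761448 ≈ 0.0018226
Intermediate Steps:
n = -10501/4378 (n = -304529/126962 = -304529*1/126962 = -10501/4378 ≈ -2.3986)
n/E(1236) = -10501/4378/(-1316) = -10501/4378*(-1/1316) = 10501/5761448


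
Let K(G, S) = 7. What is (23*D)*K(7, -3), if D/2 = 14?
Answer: 4508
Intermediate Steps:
D = 28 (D = 2*14 = 28)
(23*D)*K(7, -3) = (23*28)*7 = 644*7 = 4508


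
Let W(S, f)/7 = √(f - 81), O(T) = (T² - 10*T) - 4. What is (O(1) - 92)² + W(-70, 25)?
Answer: 11025 + 14*I*√14 ≈ 11025.0 + 52.383*I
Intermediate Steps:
O(T) = -4 + T² - 10*T
W(S, f) = 7*√(-81 + f) (W(S, f) = 7*√(f - 81) = 7*√(-81 + f))
(O(1) - 92)² + W(-70, 25) = ((-4 + 1² - 10*1) - 92)² + 7*√(-81 + 25) = ((-4 + 1 - 10) - 92)² + 7*√(-56) = (-13 - 92)² + 7*(2*I*√14) = (-105)² + 14*I*√14 = 11025 + 14*I*√14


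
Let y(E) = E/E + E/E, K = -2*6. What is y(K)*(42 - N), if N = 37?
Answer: 10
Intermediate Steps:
K = -12
y(E) = 2 (y(E) = 1 + 1 = 2)
y(K)*(42 - N) = 2*(42 - 1*37) = 2*(42 - 37) = 2*5 = 10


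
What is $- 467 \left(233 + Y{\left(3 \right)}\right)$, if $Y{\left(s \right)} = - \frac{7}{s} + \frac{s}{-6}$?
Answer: $- \frac{644927}{6} \approx -1.0749 \cdot 10^{5}$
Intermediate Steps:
$Y{\left(s \right)} = - \frac{7}{s} - \frac{s}{6}$ ($Y{\left(s \right)} = - \frac{7}{s} + s \left(- \frac{1}{6}\right) = - \frac{7}{s} - \frac{s}{6}$)
$- 467 \left(233 + Y{\left(3 \right)}\right) = - 467 \left(233 - \left(\frac{1}{2} + \frac{7}{3}\right)\right) = - 467 \left(233 - \frac{17}{6}\right) = \left(-467\right) \frac{1381}{6} = - \frac{644927}{6}$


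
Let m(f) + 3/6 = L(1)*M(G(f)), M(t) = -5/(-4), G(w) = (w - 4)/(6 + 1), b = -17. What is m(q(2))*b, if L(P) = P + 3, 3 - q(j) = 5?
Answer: -153/2 ≈ -76.500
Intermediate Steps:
q(j) = -2 (q(j) = 3 - 1*5 = 3 - 5 = -2)
G(w) = -4/7 + w/7 (G(w) = (-4 + w)/7 = (-4 + w)*(1/7) = -4/7 + w/7)
L(P) = 3 + P
M(t) = 5/4 (M(t) = -5*(-1/4) = 5/4)
m(f) = 9/2 (m(f) = -1/2 + (3 + 1)*(5/4) = -1/2 + 4*(5/4) = -1/2 + 5 = 9/2)
m(q(2))*b = (9/2)*(-17) = -153/2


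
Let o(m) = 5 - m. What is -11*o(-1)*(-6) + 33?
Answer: 429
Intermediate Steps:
-11*o(-1)*(-6) + 33 = -11*(5 - 1*(-1))*(-6) + 33 = -11*(5 + 1)*(-6) + 33 = -66*(-6) + 33 = -11*(-36) + 33 = 396 + 33 = 429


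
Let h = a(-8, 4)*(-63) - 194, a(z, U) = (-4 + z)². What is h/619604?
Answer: -4633/309802 ≈ -0.014955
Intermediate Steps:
h = -9266 (h = (-4 - 8)²*(-63) - 194 = (-12)²*(-63) - 194 = 144*(-63) - 194 = -9072 - 194 = -9266)
h/619604 = -9266/619604 = -9266*1/619604 = -4633/309802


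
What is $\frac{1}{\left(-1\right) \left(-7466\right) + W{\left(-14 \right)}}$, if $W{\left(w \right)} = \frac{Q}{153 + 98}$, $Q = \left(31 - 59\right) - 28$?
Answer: $\frac{251}{1873910} \approx 0.00013394$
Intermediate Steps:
$Q = -56$ ($Q = -28 - 28 = -56$)
$W{\left(w \right)} = - \frac{56}{251}$ ($W{\left(w \right)} = - \frac{56}{153 + 98} = - \frac{56}{251}$)
$\frac{1}{\left(-1\right) \left(-7466\right) + W{\left(-14 \right)}} = \frac{1}{\left(-1\right) \left(-7466\right) - \frac{56}{251}} = \frac{1}{7466 - \frac{56}{251}} = \frac{1}{\frac{1873910}{251}} = \frac{251}{1873910}$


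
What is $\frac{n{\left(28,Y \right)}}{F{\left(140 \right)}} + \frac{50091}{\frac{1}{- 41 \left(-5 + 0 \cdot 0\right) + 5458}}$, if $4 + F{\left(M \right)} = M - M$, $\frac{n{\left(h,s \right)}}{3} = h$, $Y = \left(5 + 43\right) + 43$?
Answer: $283665312$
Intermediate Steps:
$Y = 91$ ($Y = 48 + 43 = 91$)
$n{\left(h,s \right)} = 3 h$
$F{\left(M \right)} = -4$ ($F{\left(M \right)} = -4 + \left(M - M\right) = -4 + 0 = -4$)
$\frac{n{\left(28,Y \right)}}{F{\left(140 \right)}} + \frac{50091}{\frac{1}{- 41 \left(-5 + 0 \cdot 0\right) + 5458}} = \frac{3 \cdot 28}{-4} + \frac{50091}{\frac{1}{- 41 \left(-5 + 0 \cdot 0\right) + 5458}} = 84 \left(- \frac{1}{4}\right) + \frac{50091}{\frac{1}{- 41 \left(-5 + 0\right) + 5458}} = -21 + \frac{50091}{\frac{1}{\left(-41\right) \left(-5\right) + 5458}} = -21 + \frac{50091}{\frac{1}{205 + 5458}} = -21 + \frac{50091}{\frac{1}{5663}} = -21 + 50091 \frac{1}{\frac{1}{5663}} = -21 + 50091 \cdot 5663 = -21 + 283665333 = 283665312$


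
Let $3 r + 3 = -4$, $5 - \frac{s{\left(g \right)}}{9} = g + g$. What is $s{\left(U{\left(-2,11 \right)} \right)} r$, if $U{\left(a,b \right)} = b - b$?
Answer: $-105$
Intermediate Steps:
$U{\left(a,b \right)} = 0$
$s{\left(g \right)} = 45 - 18 g$ ($s{\left(g \right)} = 45 - 9 \left(g + g\right) = 45 - 9 \cdot 2 g = 45 - 18 g$)
$r = - \frac{7}{3}$ ($r = -1 + \frac{1}{3} \left(-4\right) = -1 - \frac{4}{3} = - \frac{7}{3} \approx -2.3333$)
$s{\left(U{\left(-2,11 \right)} \right)} r = \left(45 - 0\right) \left(- \frac{7}{3}\right) = \left(45 + 0\right) \left(- \frac{7}{3}\right) = 45 \left(- \frac{7}{3}\right) = -105$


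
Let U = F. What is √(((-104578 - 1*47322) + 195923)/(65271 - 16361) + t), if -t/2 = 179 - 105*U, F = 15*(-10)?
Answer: I*√76208175324870/48910 ≈ 178.49*I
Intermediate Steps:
F = -150
U = -150
t = -31858 (t = -2*(179 - 105*(-150)) = -2*(179 + 15750) = -2*15929 = -31858)
√(((-104578 - 1*47322) + 195923)/(65271 - 16361) + t) = √(((-104578 - 1*47322) + 195923)/(65271 - 16361) - 31858) = √(((-104578 - 47322) + 195923)/48910 - 31858) = √((-151900 + 195923)*(1/48910) - 31858) = √(44023*(1/48910) - 31858) = √(44023/48910 - 31858) = √(-1558130757/48910) = I*√76208175324870/48910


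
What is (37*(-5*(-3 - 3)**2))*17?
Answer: -113220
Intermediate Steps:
(37*(-5*(-3 - 3)**2))*17 = (37*(-5*(-6)**2))*17 = (37*(-5*36))*17 = (37*(-180))*17 = -6660*17 = -113220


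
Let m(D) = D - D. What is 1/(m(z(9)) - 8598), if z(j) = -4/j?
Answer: -1/8598 ≈ -0.00011631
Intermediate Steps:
m(D) = 0
1/(m(z(9)) - 8598) = 1/(0 - 8598) = 1/(-8598) = -1/8598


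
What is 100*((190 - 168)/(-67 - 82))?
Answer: -2200/149 ≈ -14.765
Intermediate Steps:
100*((190 - 168)/(-67 - 82)) = 100*(22/(-149)) = 100*(22*(-1/149)) = 100*(-22/149) = -2200/149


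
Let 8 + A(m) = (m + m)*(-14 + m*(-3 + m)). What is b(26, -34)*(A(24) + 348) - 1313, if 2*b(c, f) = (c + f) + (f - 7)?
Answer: -585883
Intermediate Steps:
b(c, f) = -7/2 + f + c/2 (b(c, f) = ((c + f) + (f - 7))/2 = ((c + f) + (-7 + f))/2 = (-7 + c + 2*f)/2 = -7/2 + f + c/2)
A(m) = -8 + 2*m*(-14 + m*(-3 + m)) (A(m) = -8 + (m + m)*(-14 + m*(-3 + m)) = -8 + (2*m)*(-14 + m*(-3 + m)) = -8 + 2*m*(-14 + m*(-3 + m)))
b(26, -34)*(A(24) + 348) - 1313 = (-7/2 - 34 + (½)*26)*((-8 - 28*24 - 6*24² + 2*24³) + 348) - 1313 = (-7/2 - 34 + 13)*((-8 - 672 - 6*576 + 2*13824) + 348) - 1313 = -49*((-8 - 672 - 3456 + 27648) + 348)/2 - 1313 = -49*(23512 + 348)/2 - 1313 = -49/2*23860 - 1313 = -584570 - 1313 = -585883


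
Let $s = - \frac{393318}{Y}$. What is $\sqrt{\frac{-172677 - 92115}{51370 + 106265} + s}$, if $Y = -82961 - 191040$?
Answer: $\frac{i \sqrt{50643224361234252930}}{14397382545} \approx 0.49428 i$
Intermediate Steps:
$Y = -274001$
$s = \frac{393318}{274001}$ ($s = - \frac{393318}{-274001} = \left(-393318\right) \left(- \frac{1}{274001}\right) = \frac{393318}{274001} \approx 1.4355$)
$\sqrt{\frac{-172677 - 92115}{51370 + 106265} + s} = \sqrt{\frac{-172677 - 92115}{51370 + 106265} + \frac{393318}{274001}} = \sqrt{- \frac{264792}{157635} + \frac{393318}{274001}} = \sqrt{\left(-264792\right) \frac{1}{157635} + \frac{393318}{274001}} = \sqrt{- \frac{88264}{52545} + \frac{393318}{274001}} = \sqrt{- \frac{3517529954}{14397382545}} = \frac{i \sqrt{50643224361234252930}}{14397382545}$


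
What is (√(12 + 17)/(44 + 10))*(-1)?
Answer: -√29/54 ≈ -0.099725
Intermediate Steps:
(√(12 + 17)/(44 + 10))*(-1) = (√29/54)*(-1) = -√29/54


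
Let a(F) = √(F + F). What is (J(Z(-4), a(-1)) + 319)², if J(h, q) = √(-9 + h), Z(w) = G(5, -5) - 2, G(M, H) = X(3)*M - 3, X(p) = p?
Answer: 102400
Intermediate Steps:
G(M, H) = -3 + 3*M (G(M, H) = 3*M - 3 = -3 + 3*M)
a(F) = √2*√F (a(F) = √(2*F) = √2*√F)
Z(w) = 10 (Z(w) = (-3 + 3*5) - 2 = (-3 + 15) - 2 = 12 - 2 = 10)
(J(Z(-4), a(-1)) + 319)² = (√(-9 + 10) + 319)² = (√1 + 319)² = (1 + 319)² = 320² = 102400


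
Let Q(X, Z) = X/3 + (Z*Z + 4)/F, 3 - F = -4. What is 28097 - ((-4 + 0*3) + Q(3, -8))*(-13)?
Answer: 197290/7 ≈ 28184.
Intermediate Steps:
F = 7 (F = 3 - 1*(-4) = 3 + 4 = 7)
Q(X, Z) = 4/7 + X/3 + Z²/7 (Q(X, Z) = X/3 + (Z*Z + 4)/7 = X*(⅓) + (Z² + 4)*(⅐) = X/3 + (4 + Z²)*(⅐) = X/3 + (4/7 + Z²/7) = 4/7 + X/3 + Z²/7)
28097 - ((-4 + 0*3) + Q(3, -8))*(-13) = 28097 - ((-4 + 0*3) + (4/7 + (⅓)*3 + (⅐)*(-8)²))*(-13) = 28097 - ((-4 + 0) + (4/7 + 1 + (⅐)*64))*(-13) = 28097 - (-4 + (4/7 + 1 + 64/7))*(-13) = 28097 - (-4 + 75/7)*(-13) = 28097 - 47*(-13)/7 = 28097 - 1*(-611/7) = 28097 + 611/7 = 197290/7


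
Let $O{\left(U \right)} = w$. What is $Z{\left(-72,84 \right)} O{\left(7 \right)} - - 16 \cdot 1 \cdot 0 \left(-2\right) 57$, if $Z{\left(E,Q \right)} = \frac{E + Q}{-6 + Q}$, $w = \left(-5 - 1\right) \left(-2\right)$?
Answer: $\frac{24}{13} \approx 1.8462$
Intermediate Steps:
$w = 12$ ($w = \left(-5 - 1\right) \left(-2\right) = \left(-6\right) \left(-2\right) = 12$)
$O{\left(U \right)} = 12$
$Z{\left(E,Q \right)} = \frac{E + Q}{-6 + Q}$
$Z{\left(-72,84 \right)} O{\left(7 \right)} - - 16 \cdot 1 \cdot 0 \left(-2\right) 57 = \frac{-72 + 84}{-6 + 84} \cdot 12 - - 16 \cdot 1 \cdot 0 \left(-2\right) 57 = \frac{1}{78} \cdot 12 \cdot 12 - - 16 \cdot 0 \left(-2\right) 57 = \frac{1}{78} \cdot 12 \cdot 12 - \left(-16\right) 0 \cdot 57 = \frac{2}{13} \cdot 12 - 0 \cdot 57 = \frac{24}{13} - 0 = \frac{24}{13} + 0 = \frac{24}{13}$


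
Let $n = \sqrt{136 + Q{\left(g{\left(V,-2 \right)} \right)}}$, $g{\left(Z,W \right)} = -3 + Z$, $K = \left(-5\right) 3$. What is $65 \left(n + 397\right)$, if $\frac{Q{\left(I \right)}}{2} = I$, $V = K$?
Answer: $26455$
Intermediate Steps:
$K = -15$
$V = -15$
$Q{\left(I \right)} = 2 I$
$n = 10$ ($n = \sqrt{136 + 2 \left(-3 - 15\right)} = \sqrt{136 + 2 \left(-18\right)} = \sqrt{136 - 36} = \sqrt{100} = 10$)
$65 \left(n + 397\right) = 65 \left(10 + 397\right) = 65 \cdot 407 = 26455$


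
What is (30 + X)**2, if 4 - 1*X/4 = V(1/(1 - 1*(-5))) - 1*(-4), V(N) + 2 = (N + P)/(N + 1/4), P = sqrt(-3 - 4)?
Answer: 16996/25 - 17472*I*sqrt(7)/25 ≈ 679.84 - 1849.1*I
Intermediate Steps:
P = I*sqrt(7) (P = sqrt(-7) = I*sqrt(7) ≈ 2.6458*I)
V(N) = -2 + (N + I*sqrt(7))/(1/4 + N) (V(N) = -2 + (N + I*sqrt(7))/(N + 1/4) = -2 + (N + I*sqrt(7))/(1/4 + N))
X = 32/5 - 48*I*sqrt(7)/5 (X = 16 - 4*(2*(-1 - 2/(1 - 1*(-5)) + 2*I*sqrt(7))/(1 + 4/(1 - 1*(-5))) - 1*(-4)) = 16 - 4*(2*(-1 - 2/(1 + 5) + 2*I*sqrt(7))/(1 + 4/(1 + 5)) + 4) = 16 - 4*(2*(-1 - 2/6 + 2*I*sqrt(7))/(1 + 4/6) + 4) = 16 - 4*(2*(-1 - 2*1/6 + 2*I*sqrt(7))/(1 + 4*(1/6)) + 4) = 16 - 4*(2*(-1 - 1/3 + 2*I*sqrt(7))/(1 + 2/3) + 4) = 16 - 4*(2*(-4/3 + 2*I*sqrt(7))/(5/3) + 4) = 16 - 4*(2*(3/5)*(-4/3 + 2*I*sqrt(7)) + 4) = 16 - 4*((-8/5 + 12*I*sqrt(7)/5) + 4) = 16 - 4*(12/5 + 12*I*sqrt(7)/5) = 16 + (-48/5 - 48*I*sqrt(7)/5) = 32/5 - 48*I*sqrt(7)/5 ≈ 6.4 - 25.399*I)
(30 + X)**2 = (30 + (32/5 - 48*I*sqrt(7)/5))**2 = (182/5 - 48*I*sqrt(7)/5)**2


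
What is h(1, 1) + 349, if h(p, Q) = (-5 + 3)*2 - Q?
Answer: 344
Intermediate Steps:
h(p, Q) = -4 - Q (h(p, Q) = -2*2 - Q = -4 - Q)
h(1, 1) + 349 = (-4 - 1*1) + 349 = (-4 - 1) + 349 = -5 + 349 = 344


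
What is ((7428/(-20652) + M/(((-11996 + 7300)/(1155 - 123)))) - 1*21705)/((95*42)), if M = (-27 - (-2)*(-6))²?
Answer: -22265016077/4030805730 ≈ -5.5237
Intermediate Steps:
M = 1521 (M = (-27 - 1*12)² = (-27 - 12)² = (-39)² = 1521)
((7428/(-20652) + M/(((-11996 + 7300)/(1155 - 123)))) - 1*21705)/((95*42)) = ((7428/(-20652) + 1521/(((-11996 + 7300)/(1155 - 123)))) - 1*21705)/((95*42)) = ((7428*(-1/20652) + 1521/((-4696/1032))) - 21705)/3990 = ((-619/1721 + 1521/((-4696*1/1032))) - 21705)*(1/3990) = ((-619/1721 + 1521/(-587/129)) - 21705)*(1/3990) = ((-619/1721 + 1521*(-129/587)) - 21705)*(1/3990) = ((-619/1721 - 196209/587) - 21705)*(1/3990) = (-338039042/1010227 - 21705)*(1/3990) = -22265016077/1010227*1/3990 = -22265016077/4030805730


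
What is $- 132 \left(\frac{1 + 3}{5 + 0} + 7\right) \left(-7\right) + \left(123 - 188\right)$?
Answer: $\frac{35711}{5} \approx 7142.2$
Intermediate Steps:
$- 132 \left(\frac{1 + 3}{5 + 0} + 7\right) \left(-7\right) + \left(123 - 188\right) = - 132 \left(\frac{4}{5} + 7\right) \left(-7\right) + \left(123 - 188\right) = - 132 \left(4 \cdot \frac{1}{5} + 7\right) \left(-7\right) - 65 = - 132 \left(\frac{4}{5} + 7\right) \left(-7\right) - 65 = - 132 \cdot \frac{39}{5} \left(-7\right) - 65 = \left(-132\right) \left(- \frac{273}{5}\right) - 65 = \frac{36036}{5} - 65 = \frac{35711}{5}$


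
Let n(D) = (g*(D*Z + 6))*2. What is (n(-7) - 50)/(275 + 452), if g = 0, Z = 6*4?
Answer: -50/727 ≈ -0.068776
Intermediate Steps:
Z = 24
n(D) = 0 (n(D) = (0*(D*24 + 6))*2 = (0*(24*D + 6))*2 = (0*(6 + 24*D))*2 = 0*2 = 0)
(n(-7) - 50)/(275 + 452) = (0 - 50)/(275 + 452) = -50/727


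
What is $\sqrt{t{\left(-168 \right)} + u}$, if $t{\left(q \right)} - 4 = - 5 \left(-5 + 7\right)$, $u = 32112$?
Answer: $\sqrt{32106} \approx 179.18$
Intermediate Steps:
$t{\left(q \right)} = -6$ ($t{\left(q \right)} = 4 - 5 \left(-5 + 7\right) = 4 - 10 = -6$)
$\sqrt{t{\left(-168 \right)} + u} = \sqrt{-6 + 32112} = \sqrt{32106}$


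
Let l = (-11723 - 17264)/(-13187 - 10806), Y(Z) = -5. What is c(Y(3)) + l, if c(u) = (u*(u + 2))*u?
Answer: -1770488/23993 ≈ -73.792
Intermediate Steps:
c(u) = u²*(2 + u) (c(u) = (u*(2 + u))*u = u²*(2 + u))
l = 28987/23993 (l = -28987/(-23993) = -28987*(-1/23993) = 28987/23993 ≈ 1.2081)
c(Y(3)) + l = (-5)²*(2 - 5) + 28987/23993 = 25*(-3) + 28987/23993 = -75 + 28987/23993 = -1770488/23993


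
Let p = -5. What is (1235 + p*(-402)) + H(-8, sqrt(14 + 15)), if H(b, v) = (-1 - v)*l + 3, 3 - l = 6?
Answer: 3251 + 3*sqrt(29) ≈ 3267.2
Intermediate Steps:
l = -3 (l = 3 - 1*6 = 3 - 6 = -3)
H(b, v) = 6 + 3*v (H(b, v) = (-1 - v)*(-3) + 3 = (3 + 3*v) + 3 = 6 + 3*v)
(1235 + p*(-402)) + H(-8, sqrt(14 + 15)) = (1235 - 5*(-402)) + (6 + 3*sqrt(14 + 15)) = (1235 + 2010) + (6 + 3*sqrt(29)) = 3245 + (6 + 3*sqrt(29)) = 3251 + 3*sqrt(29)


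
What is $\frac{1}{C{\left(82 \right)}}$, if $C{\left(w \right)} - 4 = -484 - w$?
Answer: $- \frac{1}{562} \approx -0.0017794$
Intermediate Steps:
$C{\left(w \right)} = -480 - w$ ($C{\left(w \right)} = 4 - \left(484 + w\right) = -480 - w$)
$\frac{1}{C{\left(82 \right)}} = \frac{1}{-480 - 82} = \frac{1}{-562} = - \frac{1}{562}$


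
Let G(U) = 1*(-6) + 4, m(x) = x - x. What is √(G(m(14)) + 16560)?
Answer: √16558 ≈ 128.68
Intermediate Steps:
m(x) = 0
G(U) = -2 (G(U) = -6 + 4 = -2)
√(G(m(14)) + 16560) = √(-2 + 16560) = √16558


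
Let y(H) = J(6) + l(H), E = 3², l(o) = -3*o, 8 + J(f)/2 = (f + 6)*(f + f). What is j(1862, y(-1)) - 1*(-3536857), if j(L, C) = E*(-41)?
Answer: 3536488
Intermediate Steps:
J(f) = -16 + 4*f*(6 + f) (J(f) = -16 + 2*((f + 6)*(f + f)) = -16 + 2*((6 + f)*(2*f)) = -16 + 2*(2*f*(6 + f)) = -16 + 4*f*(6 + f))
E = 9
y(H) = 272 - 3*H (y(H) = (-16 + 4*6² + 24*6) - 3*H = (-16 + 4*36 + 144) - 3*H = (-16 + 144 + 144) - 3*H = 272 - 3*H)
j(L, C) = -369 (j(L, C) = 9*(-41) = -369)
j(1862, y(-1)) - 1*(-3536857) = -369 - 1*(-3536857) = -369 + 3536857 = 3536488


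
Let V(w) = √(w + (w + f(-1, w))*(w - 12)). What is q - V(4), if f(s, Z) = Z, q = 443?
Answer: 443 - 2*I*√15 ≈ 443.0 - 7.746*I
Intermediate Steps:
V(w) = √(w + 2*w*(-12 + w)) (V(w) = √(w + (w + w)*(w - 12)) = √(w + (2*w)*(-12 + w)) = √(w + 2*w*(-12 + w)))
q - V(4) = 443 - √(4*(-23 + 2*4)) = 443 - √(4*(-23 + 8)) = 443 - √(4*(-15)) = 443 - √(-60) = 443 - 2*I*√15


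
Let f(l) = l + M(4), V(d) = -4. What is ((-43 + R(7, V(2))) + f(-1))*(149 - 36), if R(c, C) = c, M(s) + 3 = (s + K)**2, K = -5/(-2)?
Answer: 1017/4 ≈ 254.25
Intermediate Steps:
K = 5/2 (K = -5*(-1/2) = 5/2 ≈ 2.5000)
M(s) = -3 + (5/2 + s)**2 (M(s) = -3 + (s + 5/2)**2 = -3 + (5/2 + s)**2)
f(l) = 157/4 + l (f(l) = l + (-3 + (5 + 2*4)**2/4) = l + (-3 + (5 + 8)**2/4) = l + (-3 + (1/4)*13**2) = l + (-3 + (1/4)*169) = l + (-3 + 169/4) = l + 157/4 = 157/4 + l)
((-43 + R(7, V(2))) + f(-1))*(149 - 36) = ((-43 + 7) + (157/4 - 1))*(149 - 36) = (-36 + 153/4)*113 = (9/4)*113 = 1017/4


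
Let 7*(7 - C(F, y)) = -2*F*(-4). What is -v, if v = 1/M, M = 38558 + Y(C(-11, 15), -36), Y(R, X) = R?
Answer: -7/270043 ≈ -2.5922e-5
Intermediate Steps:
C(F, y) = 7 - 8*F/7 (C(F, y) = 7 - (-2*F)*(-4)/7 = 7 - 8*F/7)
M = 270043/7 (M = 38558 + (7 - 8/7*(-11)) = 38558 + (7 + 88/7) = 38558 + 137/7 = 270043/7 ≈ 38578.)
v = 7/270043 (v = 1/(270043/7) = 7/270043 ≈ 2.5922e-5)
-v = -1*7/270043 = -7/270043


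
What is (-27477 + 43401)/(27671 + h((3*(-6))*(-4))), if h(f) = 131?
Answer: 7962/13901 ≈ 0.57276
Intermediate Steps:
(-27477 + 43401)/(27671 + h((3*(-6))*(-4))) = (-27477 + 43401)/(27671 + 131) = 15924/27802 = 15924*(1/27802) = 7962/13901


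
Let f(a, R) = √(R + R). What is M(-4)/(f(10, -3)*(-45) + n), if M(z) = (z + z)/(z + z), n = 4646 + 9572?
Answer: 7109/101081837 + 45*I*√6/202163674 ≈ 7.0329e-5 + 5.4524e-7*I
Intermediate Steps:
f(a, R) = √2*√R (f(a, R) = √(2*R) = √2*√R)
n = 14218
M(z) = 1 (M(z) = (2*z)/((2*z)) = (2*z)*(1/(2*z)) = 1)
M(-4)/(f(10, -3)*(-45) + n) = 1/((√2*√(-3))*(-45) + 14218) = 1/((√2*(I*√3))*(-45) + 14218) = 1/((I*√6)*(-45) + 14218) = 1/(-45*I*√6 + 14218) = 1/(14218 - 45*I*√6)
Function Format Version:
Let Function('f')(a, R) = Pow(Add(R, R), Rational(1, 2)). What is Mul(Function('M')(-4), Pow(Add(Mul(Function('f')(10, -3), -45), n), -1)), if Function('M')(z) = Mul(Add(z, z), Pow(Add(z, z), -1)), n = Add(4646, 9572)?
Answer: Add(Rational(7109, 101081837), Mul(Rational(45, 202163674), I, Pow(6, Rational(1, 2)))) ≈ Add(7.0329e-5, Mul(5.4524e-7, I))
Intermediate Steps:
Function('f')(a, R) = Mul(Pow(2, Rational(1, 2)), Pow(R, Rational(1, 2))) (Function('f')(a, R) = Pow(Mul(2, R), Rational(1, 2)) = Mul(Pow(2, Rational(1, 2)), Pow(R, Rational(1, 2))))
n = 14218
Function('M')(z) = 1 (Function('M')(z) = Mul(Mul(2, z), Pow(Mul(2, z), -1)) = Mul(Mul(2, z), Mul(Rational(1, 2), Pow(z, -1))) = 1)
Mul(Function('M')(-4), Pow(Add(Mul(Function('f')(10, -3), -45), n), -1)) = Mul(1, Pow(Add(Mul(Mul(Pow(2, Rational(1, 2)), Pow(-3, Rational(1, 2))), -45), 14218), -1)) = Mul(1, Pow(Add(Mul(Mul(Pow(2, Rational(1, 2)), Mul(I, Pow(3, Rational(1, 2)))), -45), 14218), -1)) = Mul(1, Pow(Add(Mul(Mul(I, Pow(6, Rational(1, 2))), -45), 14218), -1)) = Mul(1, Pow(Add(Mul(-45, I, Pow(6, Rational(1, 2))), 14218), -1)) = Mul(1, Pow(Add(14218, Mul(-45, I, Pow(6, Rational(1, 2)))), -1)) = Pow(Add(14218, Mul(-45, I, Pow(6, Rational(1, 2)))), -1)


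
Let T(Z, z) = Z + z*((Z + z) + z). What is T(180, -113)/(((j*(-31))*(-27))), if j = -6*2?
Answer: -2689/5022 ≈ -0.53544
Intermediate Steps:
j = -12
T(Z, z) = Z + z*(Z + 2*z)
T(180, -113)/(((j*(-31))*(-27))) = (180 + 2*(-113)² + 180*(-113))/((-12*(-31)*(-27))) = (180 + 2*12769 - 20340)/((372*(-27))) = (180 + 25538 - 20340)/(-10044) = 5378*(-1/10044) = -2689/5022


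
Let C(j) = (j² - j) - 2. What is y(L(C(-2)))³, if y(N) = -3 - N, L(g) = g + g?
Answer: -1331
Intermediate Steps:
C(j) = -2 + j² - j
L(g) = 2*g
y(L(C(-2)))³ = (-3 - 2*(-2 + (-2)² - 1*(-2)))³ = (-3 - 2*(-2 + 4 + 2))³ = (-3 - 2*4)³ = (-3 - 1*8)³ = (-3 - 8)³ = (-11)³ = -1331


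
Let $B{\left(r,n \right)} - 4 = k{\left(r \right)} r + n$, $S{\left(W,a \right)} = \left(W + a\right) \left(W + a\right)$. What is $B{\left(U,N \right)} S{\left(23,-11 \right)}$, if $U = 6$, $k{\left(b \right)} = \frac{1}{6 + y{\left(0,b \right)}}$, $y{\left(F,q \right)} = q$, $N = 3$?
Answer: $1080$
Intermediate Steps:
$S{\left(W,a \right)} = \left(W + a\right)^{2}$
$k{\left(b \right)} = \frac{1}{6 + b}$
$B{\left(r,n \right)} = 4 + n + \frac{r}{6 + r}$ ($B{\left(r,n \right)} = 4 + \left(\frac{r}{6 + r} + n\right) = 4 + \left(n + \frac{r}{6 + r}\right) = 4 + n + \frac{r}{6 + r}$)
$B{\left(U,N \right)} S{\left(23,-11 \right)} = \frac{6 + \left(4 + 3\right) \left(6 + 6\right)}{6 + 6} \left(23 - 11\right)^{2} = \frac{6 + 7 \cdot 12}{12} \cdot 12^{2} = \frac{6 + 84}{12} \cdot 144 = \frac{1}{12} \cdot 90 \cdot 144 = \frac{15}{2} \cdot 144 = 1080$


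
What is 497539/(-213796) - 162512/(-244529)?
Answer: -769188483/462648868 ≈ -1.6626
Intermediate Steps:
497539/(-213796) - 162512/(-244529) = 497539*(-1/213796) - 162512*(-1/244529) = -4403/1892 + 162512/244529 = -769188483/462648868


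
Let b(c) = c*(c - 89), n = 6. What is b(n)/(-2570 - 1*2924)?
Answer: 249/2747 ≈ 0.090644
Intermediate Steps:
b(c) = c*(-89 + c)
b(n)/(-2570 - 1*2924) = (6*(-89 + 6))/(-2570 - 1*2924) = (6*(-83))/(-2570 - 2924) = -498/(-5494) = -498*(-1/5494) = 249/2747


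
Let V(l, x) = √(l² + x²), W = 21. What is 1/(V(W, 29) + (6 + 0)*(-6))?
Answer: -18/7 - √1282/14 ≈ -5.1289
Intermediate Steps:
1/(V(W, 29) + (6 + 0)*(-6)) = 1/(√(21² + 29²) + (6 + 0)*(-6)) = 1/(√(441 + 841) + 6*(-6)) = 1/(√1282 - 36) = 1/(-36 + √1282)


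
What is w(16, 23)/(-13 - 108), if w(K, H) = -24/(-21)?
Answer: -8/847 ≈ -0.0094451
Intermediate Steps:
w(K, H) = 8/7 (w(K, H) = -24*(-1/21) = 8/7)
w(16, 23)/(-13 - 108) = 8/(7*(-13 - 108)) = (8/7)/(-121) = (8/7)*(-1/121) = -8/847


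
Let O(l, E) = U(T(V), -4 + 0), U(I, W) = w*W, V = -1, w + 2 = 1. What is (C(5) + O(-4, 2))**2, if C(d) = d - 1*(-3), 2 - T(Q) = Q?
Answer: 144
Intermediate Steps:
w = -1 (w = -2 + 1 = -1)
T(Q) = 2 - Q
U(I, W) = -W
O(l, E) = 4 (O(l, E) = -(-4 + 0) = -1*(-4) = 4)
C(d) = 3 + d (C(d) = d + 3 = 3 + d)
(C(5) + O(-4, 2))**2 = ((3 + 5) + 4)**2 = (8 + 4)**2 = 12**2 = 144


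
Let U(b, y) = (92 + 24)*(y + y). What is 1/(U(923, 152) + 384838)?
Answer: 1/420102 ≈ 2.3804e-6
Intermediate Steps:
U(b, y) = 232*y (U(b, y) = 116*(2*y) = 232*y)
1/(U(923, 152) + 384838) = 1/(232*152 + 384838) = 1/(35264 + 384838) = 1/420102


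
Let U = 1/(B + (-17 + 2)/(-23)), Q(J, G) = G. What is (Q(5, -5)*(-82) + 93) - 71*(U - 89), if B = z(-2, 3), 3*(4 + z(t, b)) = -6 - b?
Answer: 997645/146 ≈ 6833.2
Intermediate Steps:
z(t, b) = -6 - b/3 (z(t, b) = -4 + (-6 - b)/3 = -4 + (-2 - b/3) = -6 - b/3)
B = -7 (B = -6 - ⅓*3 = -6 - 1 = -7)
U = -23/146 (U = 1/(-7 + (-17 + 2)/(-23)) = 1/(-7 - 15*(-1/23)) = 1/(-7 + 15/23) = 1/(-146/23) = -23/146 ≈ -0.15753)
(Q(5, -5)*(-82) + 93) - 71*(U - 89) = (-5*(-82) + 93) - 71*(-23/146 - 89) = (410 + 93) - 71*(-13017/146) = 503 + 924207/146 = 997645/146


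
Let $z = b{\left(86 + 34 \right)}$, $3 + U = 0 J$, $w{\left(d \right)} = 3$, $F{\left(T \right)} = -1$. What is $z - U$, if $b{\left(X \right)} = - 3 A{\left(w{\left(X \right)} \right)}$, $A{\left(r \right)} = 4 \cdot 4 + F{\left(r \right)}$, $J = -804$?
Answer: $-42$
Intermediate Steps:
$A{\left(r \right)} = 15$ ($A{\left(r \right)} = 4 \cdot 4 - 1 = 16 - 1 = 15$)
$b{\left(X \right)} = -45$ ($b{\left(X \right)} = \left(-3\right) 15 = -45$)
$U = -3$ ($U = -3 + 0 \left(-804\right) = -3 + 0 = -3$)
$z = -45$
$z - U = -45 - -3 = -45 + 3 = -42$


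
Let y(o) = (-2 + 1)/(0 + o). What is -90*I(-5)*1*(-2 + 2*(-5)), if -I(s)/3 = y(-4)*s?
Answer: 4050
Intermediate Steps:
y(o) = -1/o
I(s) = -3*s/4 (I(s) = -3*(-1/(-4))*s = -3*(-1*(-¼))*s = -3*s/4)
-90*I(-5)*1*(-2 + 2*(-5)) = -90*-¾*(-5)*1*(-2 + 2*(-5)) = -90*(15/4)*1*(-2 - 10) = -675*(-12)/2 = -90*(-45) = 4050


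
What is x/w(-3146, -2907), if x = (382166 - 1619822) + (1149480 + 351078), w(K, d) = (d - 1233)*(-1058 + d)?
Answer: 43817/2735850 ≈ 0.016016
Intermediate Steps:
w(K, d) = (-1233 + d)*(-1058 + d)
x = 262902 (x = -1237656 + 1500558 = 262902)
x/w(-3146, -2907) = 262902/(1304514 + (-2907)² - 2291*(-2907)) = 262902/(1304514 + 8450649 + 6659937) = 262902/16415100 = 262902*(1/16415100) = 43817/2735850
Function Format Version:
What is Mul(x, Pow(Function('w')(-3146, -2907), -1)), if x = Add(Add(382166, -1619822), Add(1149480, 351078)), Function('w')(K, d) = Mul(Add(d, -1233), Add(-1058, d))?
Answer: Rational(43817, 2735850) ≈ 0.016016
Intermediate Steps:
Function('w')(K, d) = Mul(Add(-1233, d), Add(-1058, d))
x = 262902 (x = Add(-1237656, 1500558) = 262902)
Mul(x, Pow(Function('w')(-3146, -2907), -1)) = Mul(262902, Pow(Add(1304514, Pow(-2907, 2), Mul(-2291, -2907)), -1)) = Mul(262902, Pow(Add(1304514, 8450649, 6659937), -1)) = Mul(262902, Pow(16415100, -1)) = Mul(262902, Rational(1, 16415100)) = Rational(43817, 2735850)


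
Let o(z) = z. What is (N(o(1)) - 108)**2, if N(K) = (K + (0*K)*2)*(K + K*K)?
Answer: 11236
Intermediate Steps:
N(K) = K*(K + K**2) (N(K) = (K + 0*2)*(K + K**2) = (K + 0)*(K + K**2) = K*(K + K**2))
(N(o(1)) - 108)**2 = (1**2*(1 + 1) - 108)**2 = (1*2 - 108)**2 = (2 - 108)**2 = (-106)**2 = 11236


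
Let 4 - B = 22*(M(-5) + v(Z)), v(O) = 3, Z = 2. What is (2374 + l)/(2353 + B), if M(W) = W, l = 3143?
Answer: 5517/2401 ≈ 2.2978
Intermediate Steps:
B = 48 (B = 4 - 22*(-5 + 3) = 4 - 22*(-2) = 4 - 1*(-44) = 4 + 44 = 48)
(2374 + l)/(2353 + B) = (2374 + 3143)/(2353 + 48) = 5517/2401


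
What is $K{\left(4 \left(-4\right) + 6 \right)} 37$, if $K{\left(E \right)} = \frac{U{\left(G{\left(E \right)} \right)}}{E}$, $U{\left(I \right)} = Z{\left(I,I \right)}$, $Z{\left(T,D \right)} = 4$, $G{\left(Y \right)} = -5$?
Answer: $- \frac{74}{5} \approx -14.8$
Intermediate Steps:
$U{\left(I \right)} = 4$
$K{\left(E \right)} = \frac{4}{E}$
$K{\left(4 \left(-4\right) + 6 \right)} 37 = \frac{4}{4 \left(-4\right) + 6} \cdot 37 = \frac{4}{-16 + 6} \cdot 37 = \frac{4}{-10} \cdot 37 = 4 \left(- \frac{1}{10}\right) 37 = \left(- \frac{2}{5}\right) 37 = - \frac{74}{5}$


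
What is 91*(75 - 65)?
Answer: 910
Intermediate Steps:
91*(75 - 65) = 91*10 = 910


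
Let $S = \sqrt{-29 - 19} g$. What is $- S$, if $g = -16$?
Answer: $64 i \sqrt{3} \approx 110.85 i$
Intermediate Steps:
$S = - 64 i \sqrt{3}$ ($S = \sqrt{-29 - 19} \left(-16\right) = \sqrt{-48} \left(-16\right) = 4 i \sqrt{3} \left(-16\right) = - 64 i \sqrt{3} \approx - 110.85 i$)
$- S = - \left(-64\right) i \sqrt{3} = 64 i \sqrt{3}$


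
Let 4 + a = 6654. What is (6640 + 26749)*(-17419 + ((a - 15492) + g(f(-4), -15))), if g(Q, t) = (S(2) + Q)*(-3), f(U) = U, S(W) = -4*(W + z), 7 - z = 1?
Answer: -873222517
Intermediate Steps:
z = 6 (z = 7 - 1*1 = 7 - 1 = 6)
S(W) = -24 - 4*W (S(W) = -4*(W + 6) = -4*(6 + W) = -24 - 4*W)
a = 6650 (a = -4 + 6654 = 6650)
g(Q, t) = 96 - 3*Q (g(Q, t) = ((-24 - 4*2) + Q)*(-3) = ((-24 - 8) + Q)*(-3) = (-32 + Q)*(-3) = 96 - 3*Q)
(6640 + 26749)*(-17419 + ((a - 15492) + g(f(-4), -15))) = (6640 + 26749)*(-17419 + ((6650 - 15492) + (96 - 3*(-4)))) = 33389*(-17419 + (-8842 + (96 + 12))) = 33389*(-17419 + (-8842 + 108)) = 33389*(-17419 - 8734) = 33389*(-26153) = -873222517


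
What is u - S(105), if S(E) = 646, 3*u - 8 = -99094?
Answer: -101024/3 ≈ -33675.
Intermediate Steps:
u = -99086/3 (u = 8/3 + (1/3)*(-99094) = 8/3 - 99094/3 = -99086/3 ≈ -33029.)
u - S(105) = -99086/3 - 1*646 = -99086/3 - 646 = -101024/3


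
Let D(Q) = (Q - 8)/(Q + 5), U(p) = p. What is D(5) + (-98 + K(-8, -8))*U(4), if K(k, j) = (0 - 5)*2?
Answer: -4323/10 ≈ -432.30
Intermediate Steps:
K(k, j) = -10 (K(k, j) = -5*2 = -10)
D(Q) = (-8 + Q)/(5 + Q)
D(5) + (-98 + K(-8, -8))*U(4) = (-8 + 5)/(5 + 5) + (-98 - 10)*4 = -3/10 - 108*4 = (⅒)*(-3) - 432 = -3/10 - 432 = -4323/10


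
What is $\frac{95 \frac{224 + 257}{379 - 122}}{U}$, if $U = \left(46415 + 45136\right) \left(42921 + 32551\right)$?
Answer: $\frac{45695}{1775751027504} \approx 2.5733 \cdot 10^{-8}$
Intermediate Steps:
$U = 6909537072$ ($U = 91551 \cdot 75472 = 6909537072$)
$\frac{95 \frac{224 + 257}{379 - 122}}{U} = \frac{95 \frac{224 + 257}{379 - 122}}{6909537072} = 95 \cdot \frac{481}{257} \cdot \frac{1}{6909537072} = \frac{45695}{257} \cdot \frac{1}{6909537072} = \frac{45695}{1775751027504}$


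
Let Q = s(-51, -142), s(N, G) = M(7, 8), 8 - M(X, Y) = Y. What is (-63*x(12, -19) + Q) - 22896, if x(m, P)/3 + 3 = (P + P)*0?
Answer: -22329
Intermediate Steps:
M(X, Y) = 8 - Y
x(m, P) = -9 (x(m, P) = -9 + 3*((P + P)*0) = -9 + 3*((2*P)*0) = -9 + 3*0 = -9 + 0 = -9)
s(N, G) = 0 (s(N, G) = 8 - 1*8 = 8 - 8 = 0)
Q = 0
(-63*x(12, -19) + Q) - 22896 = (-63*(-9) + 0) - 22896 = (567 + 0) - 22896 = 567 - 22896 = -22329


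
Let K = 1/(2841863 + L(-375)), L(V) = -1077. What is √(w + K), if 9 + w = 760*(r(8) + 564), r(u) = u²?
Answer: 3*√427956448810337278/2840786 ≈ 690.85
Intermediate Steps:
w = 477271 (w = -9 + 760*(8² + 564) = -9 + 760*(64 + 564) = -9 + 760*628 = -9 + 477280 = 477271)
K = 1/2840786 (K = 1/(2841863 - 1077) = 1/2840786 ≈ 3.5202e-7)
√(w + K) = √(477271 + 1/2840786) = √(1355824775007/2840786) = 3*√427956448810337278/2840786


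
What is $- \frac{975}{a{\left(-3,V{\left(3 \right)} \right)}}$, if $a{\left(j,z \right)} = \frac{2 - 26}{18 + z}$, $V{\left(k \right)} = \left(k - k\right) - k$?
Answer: $\frac{4875}{8} \approx 609.38$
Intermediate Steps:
$V{\left(k \right)} = - k$ ($V{\left(k \right)} = 0 - k = - k$)
$a{\left(j,z \right)} = - \frac{24}{18 + z}$
$- \frac{975}{a{\left(-3,V{\left(3 \right)} \right)}} = - \frac{975}{\left(-24\right) \frac{1}{18 - 3}} = - \frac{975}{\left(-24\right) \frac{1}{15}} = - \frac{975}{- \frac{8}{5}} = \left(-975\right) \left(- \frac{5}{8}\right) = \frac{4875}{8}$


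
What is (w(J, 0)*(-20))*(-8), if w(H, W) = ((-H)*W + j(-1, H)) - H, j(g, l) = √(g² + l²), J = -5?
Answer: 800 + 160*√26 ≈ 1615.8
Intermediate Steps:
w(H, W) = √(1 + H²) - H - H*W (w(H, W) = ((-H)*W + √((-1)² + H²)) - H = (-H*W + √(1 + H²)) - H = (√(1 + H²) - H*W) - H = √(1 + H²) - H - H*W)
(w(J, 0)*(-20))*(-8) = ((√(1 + (-5)²) - 1*(-5) - 1*(-5)*0)*(-20))*(-8) = ((√(1 + 25) + 5 + 0)*(-20))*(-8) = ((√26 + 5 + 0)*(-20))*(-8) = ((5 + √26)*(-20))*(-8) = (-100 - 20*√26)*(-8) = 800 + 160*√26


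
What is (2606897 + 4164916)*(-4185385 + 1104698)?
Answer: -20861836275531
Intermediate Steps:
(2606897 + 4164916)*(-4185385 + 1104698) = 6771813*(-3080687) = -20861836275531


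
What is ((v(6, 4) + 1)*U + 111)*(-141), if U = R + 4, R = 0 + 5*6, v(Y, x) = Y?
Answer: -49209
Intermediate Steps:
R = 30 (R = 0 + 30 = 30)
U = 34 (U = 30 + 4 = 34)
((v(6, 4) + 1)*U + 111)*(-141) = ((6 + 1)*34 + 111)*(-141) = (7*34 + 111)*(-141) = (238 + 111)*(-141) = 349*(-141) = -49209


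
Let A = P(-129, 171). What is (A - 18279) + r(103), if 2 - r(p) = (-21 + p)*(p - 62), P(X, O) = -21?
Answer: -21660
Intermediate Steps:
r(p) = 2 - (-62 + p)*(-21 + p) (r(p) = 2 - (-21 + p)*(p - 62) = 2 - (-21 + p)*(-62 + p) = 2 - (-62 + p)*(-21 + p))
A = -21
(A - 18279) + r(103) = (-21 - 18279) + (-1300 - 1*103² + 83*103) = -18300 + (-1300 - 1*10609 + 8549) = -18300 + (-1300 - 10609 + 8549) = -18300 - 3360 = -21660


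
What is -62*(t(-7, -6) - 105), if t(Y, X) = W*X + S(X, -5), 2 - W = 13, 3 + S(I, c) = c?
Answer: 2914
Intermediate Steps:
S(I, c) = -3 + c
W = -11 (W = 2 - 1*13 = 2 - 13 = -11)
t(Y, X) = -8 - 11*X (t(Y, X) = -11*X + (-3 - 5) = -11*X - 8 = -8 - 11*X)
-62*(t(-7, -6) - 105) = -62*((-8 - 11*(-6)) - 105) = -62*((-8 + 66) - 105) = -62*(58 - 105) = -62*(-47) = 2914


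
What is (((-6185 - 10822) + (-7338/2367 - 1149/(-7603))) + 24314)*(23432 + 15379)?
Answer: 566838537290204/1999589 ≈ 2.8348e+8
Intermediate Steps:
(((-6185 - 10822) + (-7338/2367 - 1149/(-7603))) + 24314)*(23432 + 15379) = ((-17007 + (-7338*1/2367 - 1149*(-1/7603))) + 24314)*38811 = ((-17007 + (-2446/789 + 1149/7603)) + 24314)*38811 = ((-17007 - 17690377/5998767) + 24314)*38811 = (-102038720746/5998767 + 24314)*38811 = (43815300092/5998767)*38811 = 566838537290204/1999589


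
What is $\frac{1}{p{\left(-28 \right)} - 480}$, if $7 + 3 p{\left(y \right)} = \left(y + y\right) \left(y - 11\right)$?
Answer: $\frac{3}{737} \approx 0.0040706$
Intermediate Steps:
$p{\left(y \right)} = - \frac{7}{3} + \frac{2 y \left(-11 + y\right)}{3}$ ($p{\left(y \right)} = - \frac{7}{3} + \frac{\left(y + y\right) \left(y - 11\right)}{3} = - \frac{7}{3} + \frac{2 y \left(-11 + y\right)}{3}$)
$\frac{1}{p{\left(-28 \right)} - 480} = \frac{1}{\left(- \frac{7}{3} - - \frac{616}{3} + \frac{2 \left(-28\right)^{2}}{3}\right) - 480} = \frac{1}{\left(- \frac{7}{3} + \frac{616}{3} + \frac{2}{3} \cdot 784\right) - 480} = \frac{1}{\left(- \frac{7}{3} + \frac{616}{3} + \frac{1568}{3}\right) - 480} = \frac{1}{\frac{2177}{3} - 480} = \frac{1}{\frac{737}{3}} = \frac{3}{737}$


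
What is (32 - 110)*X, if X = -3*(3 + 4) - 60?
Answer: 6318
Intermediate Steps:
X = -81 (X = -3*7 - 60 = -21 - 60 = -81)
(32 - 110)*X = (32 - 110)*(-81) = -78*(-81) = 6318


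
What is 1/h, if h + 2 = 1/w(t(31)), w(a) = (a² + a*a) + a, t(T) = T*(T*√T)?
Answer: -6557026181329804/13114052248143005 + 961*√31/13114052248143005 ≈ -0.50000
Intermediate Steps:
t(T) = T^(5/2) (t(T) = T*T^(3/2) = T^(5/2))
w(a) = a + 2*a² (w(a) = (a² + a²) + a = 2*a² + a = a + 2*a²)
h = -2 + √31/(29791*(1 + 1922*√31)) (h = -2 + 1/(31^(5/2)*(1 + 2*31^(5/2))) = -2 + 1/((961*√31)*(1 + 2*(961*√31))) = -2 + 1/((961*√31)*(1 + 1922*√31)) = -2 + 1/(961*√31*(1 + 1922*√31)) = -2 + √31/(29791*(1 + 1922*√31)) ≈ -2.0000)
1/h = 1/(-229033204/114516603 - √31/3411564119973)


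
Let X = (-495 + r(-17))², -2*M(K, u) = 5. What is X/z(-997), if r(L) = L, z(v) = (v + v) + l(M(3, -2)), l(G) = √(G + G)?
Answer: -522715136/3976041 - 262144*I*√5/3976041 ≈ -131.47 - 0.14743*I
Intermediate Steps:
M(K, u) = -5/2 (M(K, u) = -½*5 = -5/2)
l(G) = √2*√G (l(G) = √(2*G) = √2*√G)
z(v) = 2*v + I*√5 (z(v) = (v + v) + √2*√(-5/2) = 2*v + √2*(I*√10/2) = 2*v + I*√5)
X = 262144 (X = (-495 - 17)² = (-512)² = 262144)
X/z(-997) = 262144/(2*(-997) + I*√5) = 262144/(-1994 + I*√5)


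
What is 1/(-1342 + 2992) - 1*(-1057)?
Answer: 1744051/1650 ≈ 1057.0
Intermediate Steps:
1/(-1342 + 2992) - 1*(-1057) = 1/1650 + 1057 = 1744051/1650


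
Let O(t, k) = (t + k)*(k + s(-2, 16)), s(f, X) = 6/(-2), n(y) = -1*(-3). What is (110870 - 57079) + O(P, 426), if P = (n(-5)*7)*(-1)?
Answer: 225106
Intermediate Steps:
n(y) = 3
s(f, X) = -3 (s(f, X) = 6*(-½) = -3)
P = -21 (P = (3*7)*(-1) = 21*(-1) = -21)
O(t, k) = (-3 + k)*(k + t) (O(t, k) = (t + k)*(k - 3) = (k + t)*(-3 + k) = (-3 + k)*(k + t))
(110870 - 57079) + O(P, 426) = (110870 - 57079) + (426² - 3*426 - 3*(-21) + 426*(-21)) = 53791 + (181476 - 1278 + 63 - 8946) = 53791 + 171315 = 225106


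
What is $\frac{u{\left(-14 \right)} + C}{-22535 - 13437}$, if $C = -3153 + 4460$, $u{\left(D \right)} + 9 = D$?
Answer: $- \frac{321}{8993} \approx -0.035694$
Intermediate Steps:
$u{\left(D \right)} = -9 + D$
$C = 1307$
$\frac{u{\left(-14 \right)} + C}{-22535 - 13437} = \frac{\left(-9 - 14\right) + 1307}{-22535 - 13437} = \frac{-23 + 1307}{-35972} = 1284 \left(- \frac{1}{35972}\right) = - \frac{321}{8993}$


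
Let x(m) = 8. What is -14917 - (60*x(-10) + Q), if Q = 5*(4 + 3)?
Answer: -15432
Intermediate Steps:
Q = 35 (Q = 5*7 = 35)
-14917 - (60*x(-10) + Q) = -14917 - (60*8 + 35) = -14917 - (480 + 35) = -14917 - 1*515 = -14917 - 515 = -15432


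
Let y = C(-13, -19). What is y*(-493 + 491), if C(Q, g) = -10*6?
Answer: 120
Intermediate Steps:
C(Q, g) = -60
y = -60
y*(-493 + 491) = -60*(-493 + 491) = -60*(-2) = 120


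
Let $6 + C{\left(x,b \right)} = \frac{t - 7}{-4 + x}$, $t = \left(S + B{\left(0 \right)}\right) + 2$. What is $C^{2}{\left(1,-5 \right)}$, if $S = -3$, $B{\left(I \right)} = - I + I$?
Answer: $\frac{100}{9} \approx 11.111$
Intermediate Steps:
$B{\left(I \right)} = 0$
$t = -1$ ($t = \left(-3 + 0\right) + 2 = -3 + 2 = -1$)
$C{\left(x,b \right)} = -6 - \frac{8}{-4 + x}$ ($C{\left(x,b \right)} = -6 + \frac{-1 - 7}{-4 + x} = -6 - \frac{8}{-4 + x}$)
$C^{2}{\left(1,-5 \right)} = \left(\frac{2 \left(8 - 3\right)}{-4 + 1}\right)^{2} = \left(\frac{2 \left(8 - 3\right)}{-3}\right)^{2} = \left(2 \left(- \frac{1}{3}\right) 5\right)^{2} = \left(- \frac{10}{3}\right)^{2} = \frac{100}{9}$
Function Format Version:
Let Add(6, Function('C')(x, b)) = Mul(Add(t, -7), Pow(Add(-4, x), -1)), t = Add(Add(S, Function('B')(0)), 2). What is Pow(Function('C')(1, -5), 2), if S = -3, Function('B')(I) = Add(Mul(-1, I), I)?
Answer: Rational(100, 9) ≈ 11.111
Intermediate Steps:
Function('B')(I) = 0
t = -1 (t = Add(Add(-3, 0), 2) = Add(-3, 2) = -1)
Function('C')(x, b) = Add(-6, Mul(-8, Pow(Add(-4, x), -1))) (Function('C')(x, b) = Add(-6, Mul(Add(-1, -7), Pow(Add(-4, x), -1))) = Add(-6, Mul(-8, Pow(Add(-4, x), -1))))
Pow(Function('C')(1, -5), 2) = Pow(Mul(2, Pow(Add(-4, 1), -1), Add(8, Mul(-3, 1))), 2) = Pow(Mul(2, Pow(-3, -1), Add(8, -3)), 2) = Pow(Mul(2, Rational(-1, 3), 5), 2) = Pow(Rational(-10, 3), 2) = Rational(100, 9)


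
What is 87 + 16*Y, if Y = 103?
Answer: 1735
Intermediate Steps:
87 + 16*Y = 87 + 16*103 = 87 + 1648 = 1735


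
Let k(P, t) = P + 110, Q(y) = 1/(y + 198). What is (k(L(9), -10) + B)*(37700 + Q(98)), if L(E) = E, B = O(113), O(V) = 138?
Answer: 2867914657/296 ≈ 9.6889e+6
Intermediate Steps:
B = 138
Q(y) = 1/(198 + y)
k(P, t) = 110 + P
(k(L(9), -10) + B)*(37700 + Q(98)) = ((110 + 9) + 138)*(37700 + 1/(198 + 98)) = (119 + 138)*(37700 + 1/296) = 257*(37700 + 1/296) = 257*(11159201/296) = 2867914657/296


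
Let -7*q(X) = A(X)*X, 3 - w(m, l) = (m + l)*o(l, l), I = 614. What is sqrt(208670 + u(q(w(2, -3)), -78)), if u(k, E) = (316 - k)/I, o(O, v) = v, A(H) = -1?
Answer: 2*sqrt(4916746834)/307 ≈ 456.80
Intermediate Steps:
w(m, l) = 3 - l*(l + m) (w(m, l) = 3 - (m + l)*l = 3 - (l + m)*l = 3 - l*(l + m))
q(X) = X/7 (q(X) = -(-1)*X/7 = X/7)
u(k, E) = 158/307 - k/614 (u(k, E) = (316 - k)/614 = (316 - k)*(1/614) = 158/307 - k/614)
sqrt(208670 + u(q(w(2, -3)), -78)) = sqrt(208670 + (158/307 - (3 - 1*(-3)**2 - 1*(-3)*2)/4298)) = sqrt(208670 + (158/307 - (3 - 1*9 + 6)/4298)) = sqrt(208670 + (158/307 - (3 - 9 + 6)/4298)) = sqrt(208670 + (158/307 - 0/4298)) = sqrt(208670 + (158/307 - 1/614*0)) = sqrt(208670 + (158/307 + 0)) = sqrt(208670 + 158/307) = sqrt(64061848/307) = 2*sqrt(4916746834)/307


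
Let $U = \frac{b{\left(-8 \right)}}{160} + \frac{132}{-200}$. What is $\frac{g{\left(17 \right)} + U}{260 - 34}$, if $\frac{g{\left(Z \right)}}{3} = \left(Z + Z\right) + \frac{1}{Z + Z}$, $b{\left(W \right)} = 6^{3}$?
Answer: $\frac{174723}{384200} \approx 0.45477$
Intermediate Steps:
$b{\left(W \right)} = 216$
$g{\left(Z \right)} = 6 Z + \frac{3}{2 Z}$ ($g{\left(Z \right)} = 3 \left(\left(Z + Z\right) + \frac{1}{Z + Z}\right) = 3 \left(2 Z + \frac{1}{2 Z}\right) = 3 \left(\frac{1}{2 Z} + 2 Z\right) = 6 Z + \frac{3}{2 Z}$)
$U = \frac{69}{100}$ ($U = \frac{216}{160} + \frac{132}{-200} = 216 \cdot \frac{1}{160} + 132 \left(- \frac{1}{200}\right) = \frac{27}{20} - \frac{33}{50} = \frac{69}{100} \approx 0.69$)
$\frac{g{\left(17 \right)} + U}{260 - 34} = \frac{\left(6 \cdot 17 + \frac{3}{2 \cdot 17}\right) + \frac{69}{100}}{260 - 34} = \frac{\left(102 + \frac{3}{2} \cdot \frac{1}{17}\right) + \frac{69}{100}}{226} = \left(\left(102 + \frac{3}{34}\right) + \frac{69}{100}\right) \frac{1}{226} = \left(\frac{3471}{34} + \frac{69}{100}\right) \frac{1}{226} = \frac{174723}{1700} \cdot \frac{1}{226} = \frac{174723}{384200}$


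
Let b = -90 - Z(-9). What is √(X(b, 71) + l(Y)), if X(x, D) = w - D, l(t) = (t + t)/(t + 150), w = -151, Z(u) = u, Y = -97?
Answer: 2*I*√158470/53 ≈ 15.022*I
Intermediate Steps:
l(t) = 2*t/(150 + t) (l(t) = (2*t)/(150 + t) = 2*t/(150 + t))
b = -81 (b = -90 - 1*(-9) = -90 + 9 = -81)
X(x, D) = -151 - D
√(X(b, 71) + l(Y)) = √((-151 - 1*71) + 2*(-97)/(150 - 97)) = √((-151 - 71) + 2*(-97)/53) = √(-222 + 2*(-97)*(1/53)) = √(-222 - 194/53) = √(-11960/53) = 2*I*√158470/53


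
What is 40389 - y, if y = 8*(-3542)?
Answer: 68725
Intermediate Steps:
y = -28336
40389 - y = 40389 - 1*(-28336) = 40389 + 28336 = 68725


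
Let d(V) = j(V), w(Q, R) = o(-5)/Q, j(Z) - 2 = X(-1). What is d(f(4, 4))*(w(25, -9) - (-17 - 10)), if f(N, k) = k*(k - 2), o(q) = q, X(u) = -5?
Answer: -402/5 ≈ -80.400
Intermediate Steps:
j(Z) = -3 (j(Z) = 2 - 5 = -3)
w(Q, R) = -5/Q
f(N, k) = k*(-2 + k)
d(V) = -3
d(f(4, 4))*(w(25, -9) - (-17 - 10)) = -3*(-5/25 - (-17 - 10)) = -3*(-5*1/25 - 1*(-27)) = -3*(-1/5 + 27) = -3*134/5 = -402/5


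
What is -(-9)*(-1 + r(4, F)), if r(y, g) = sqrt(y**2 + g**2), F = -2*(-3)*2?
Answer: -9 + 36*sqrt(10) ≈ 104.84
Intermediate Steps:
F = 12 (F = 6*2 = 12)
r(y, g) = sqrt(g**2 + y**2)
-(-9)*(-1 + r(4, F)) = -(-9)*(-1 + sqrt(12**2 + 4**2)) = -(-9)*(-1 + sqrt(144 + 16)) = -(-9)*(-1 + sqrt(160)) = -(-9)*(-1 + 4*sqrt(10)) = -(9 - 36*sqrt(10)) = -9 + 36*sqrt(10)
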